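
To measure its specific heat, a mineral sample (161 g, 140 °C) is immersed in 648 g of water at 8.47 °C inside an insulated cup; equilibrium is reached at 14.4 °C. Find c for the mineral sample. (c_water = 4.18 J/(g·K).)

Taking heat into each body as positive, Σ m c ΔT = 0:
161·c·(14.4 − 140) + 648·4.18·(14.4 − 8.47) = 0
-20222 c = -16062
c = -16062/-20222 ≈ 0.7943 J/(g·K)

c ≈ 0.794 J/(g·K)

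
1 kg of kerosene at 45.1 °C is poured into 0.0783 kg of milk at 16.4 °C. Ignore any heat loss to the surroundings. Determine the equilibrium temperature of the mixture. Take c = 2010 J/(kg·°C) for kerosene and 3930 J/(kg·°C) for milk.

T_f = Σ m_i c_i T_i / Σ m_i c_i:
T_f = (2010×45.1 + 307.72×16.4) / (2010 + 307.72)
    = 95698 / 2317.7 ≈ 41.29 °C

T_f ≈ 41.3 °C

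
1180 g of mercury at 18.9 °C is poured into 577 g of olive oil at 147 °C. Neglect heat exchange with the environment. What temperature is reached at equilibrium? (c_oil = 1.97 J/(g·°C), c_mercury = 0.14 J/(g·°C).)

Heat lost by the oil equals heat gained by the mercury:
577×1.97×(147 − T) = 1180×0.14×(T − 18.9)
1136.7(147 − T) = 165.2(T − 18.9)
1301.9 T = 170216  ⇒  T ≈ 130.75 °C

T_f ≈ 130.7 °C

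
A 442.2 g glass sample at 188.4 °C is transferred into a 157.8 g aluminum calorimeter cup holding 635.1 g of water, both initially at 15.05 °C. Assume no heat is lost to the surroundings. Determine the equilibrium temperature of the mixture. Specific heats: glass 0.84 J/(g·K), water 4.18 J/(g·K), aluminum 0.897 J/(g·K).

Let T be the final temperature. ΣQ_i = 0:
442.2·0.84·(T − 188.4) + 635.1·4.18·(T − 15.05) + 157.8·0.897·(T − 15.05) = 0
371.45(T − 188.4) + 2654.7(T − 15.05) + 141.55(T − 15.05) = 0
3167.7 T = 112065
T ≈ 35.38 °C

T_f ≈ 35.4 °C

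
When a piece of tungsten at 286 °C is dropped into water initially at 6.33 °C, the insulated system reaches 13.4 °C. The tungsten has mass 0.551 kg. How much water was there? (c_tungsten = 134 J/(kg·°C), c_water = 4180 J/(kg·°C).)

m ≈ 0.681 kg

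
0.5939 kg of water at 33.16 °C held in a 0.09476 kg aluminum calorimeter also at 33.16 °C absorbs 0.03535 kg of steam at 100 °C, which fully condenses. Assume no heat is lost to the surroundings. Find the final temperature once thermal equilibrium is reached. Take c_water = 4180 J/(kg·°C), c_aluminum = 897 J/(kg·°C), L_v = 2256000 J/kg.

T_f ≈ 66.2 °C

Setting the total heat transfer to zero:
latent heat released on condensation: 0.03535·2256000 = 79750
  condensate cools 100→T: 0.03535·4180·(T − 100) = 147.76(T − 100)
  water warms: 0.5939·4180·(T − 33.16) = 2482.5(T − 33.16)
  cup: 85(T − 33.16)
2715.3 T = 79750 + 14776 + 85138 = 179664
T ≈ 66.17 °C (< 100 °C, so full condensation is consistent).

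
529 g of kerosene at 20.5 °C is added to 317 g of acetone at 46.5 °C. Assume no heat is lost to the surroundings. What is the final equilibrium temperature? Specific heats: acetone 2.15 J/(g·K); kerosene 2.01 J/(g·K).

Let T be the final temperature. ΣQ_i = 0:
317·2.15·(T − 46.5) + 529·2.01·(T − 20.5) = 0
681.55(T − 46.5) + 1063.3(T − 20.5) = 0
(681.55 + 1063.3) T = 681.55·46.5 + 1063.3·20.5
T = 53490/1744.8 ≈ 30.66 °C

T_f ≈ 30.7 °C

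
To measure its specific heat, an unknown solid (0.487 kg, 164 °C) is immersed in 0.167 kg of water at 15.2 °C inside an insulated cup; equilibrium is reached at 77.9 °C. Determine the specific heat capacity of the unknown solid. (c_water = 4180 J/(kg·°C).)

c ≈ 1040 J/(kg·°C)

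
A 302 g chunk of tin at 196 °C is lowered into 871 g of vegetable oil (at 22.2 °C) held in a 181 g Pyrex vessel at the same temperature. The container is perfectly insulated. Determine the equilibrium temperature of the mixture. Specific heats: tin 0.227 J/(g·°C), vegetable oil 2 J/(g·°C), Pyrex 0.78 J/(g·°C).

T_f ≈ 28.3 °C

Net heat exchanged in the isolated system is zero:
302*0.227*(T − 196) + 871*2*(T − 22.2) + 181*0.78*(T − 22.2) = 0
68.55(T − 196) + 1742(T − 22.2) + 141.18(T − 22.2) = 0
(68.55 + 1742 + 141.18) T = 68.55*196 + 1742*22.2 + 141.18*22.2
T ≈ 28.30 °C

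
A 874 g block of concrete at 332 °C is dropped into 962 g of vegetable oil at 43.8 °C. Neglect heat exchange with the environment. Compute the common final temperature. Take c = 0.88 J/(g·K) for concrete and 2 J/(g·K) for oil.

Setting the total heat transfer to zero:
874×0.88×(T − 332) + 962×2×(T − 43.8) = 0
769.12(T − 332) + 1924(T − 43.8) = 0
2693.1 T = 339619
T ≈ 126.11 °C

T_f ≈ 126.1 °C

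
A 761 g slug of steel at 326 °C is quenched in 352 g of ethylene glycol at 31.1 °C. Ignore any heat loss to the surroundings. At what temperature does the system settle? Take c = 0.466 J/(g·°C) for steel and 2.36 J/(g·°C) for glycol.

Let T be the final temperature. ΣQ_i = 0:
761·0.466·(T − 326) + 352·2.36·(T − 31.1) = 0
354.63(T − 326) + 830.72(T − 31.1) = 0
(354.63 + 830.72) T = 354.63·326 + 830.72·31.1
T = 141443 / 1185.3 = 119 °C

T_f ≈ 119.3 °C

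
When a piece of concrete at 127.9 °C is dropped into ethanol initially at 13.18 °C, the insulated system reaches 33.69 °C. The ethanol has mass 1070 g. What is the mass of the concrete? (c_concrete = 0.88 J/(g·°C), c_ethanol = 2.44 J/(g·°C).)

Setting the total heat transfer to zero:
m×0.88×(33.69 − 127.9) + 1070×2.44×(33.69 − 13.18) = 0
-82.9 m = -53548
m = -53548/-82.9 ≈ 645.9 g

m ≈ 646 g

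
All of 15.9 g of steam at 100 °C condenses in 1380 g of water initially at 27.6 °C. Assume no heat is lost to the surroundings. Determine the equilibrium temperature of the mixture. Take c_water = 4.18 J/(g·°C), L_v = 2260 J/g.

T_f ≈ 34.6 °C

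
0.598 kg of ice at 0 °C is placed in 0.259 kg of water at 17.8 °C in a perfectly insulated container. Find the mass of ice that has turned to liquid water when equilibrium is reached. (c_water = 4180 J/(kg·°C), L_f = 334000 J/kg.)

m_melted ≈ 0.0577 kg

Water can give up m c ΔT = 0.259×4180×17.8 = 19271 J before reaching 0 °C.
To melt every bit of ice: 0.598×334000 = 199732 J.
19271 J < 199732 J, so only part of the ice melts and the system sits at 0 °C.
Mass melted = 19271/334000 ≈ 0.0577 kg.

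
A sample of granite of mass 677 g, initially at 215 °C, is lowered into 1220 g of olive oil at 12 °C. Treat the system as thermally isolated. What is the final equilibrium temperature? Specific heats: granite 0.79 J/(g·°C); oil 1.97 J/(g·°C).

Heat lost by the granite equals heat gained by the oil:
677×0.79×(215 − T) = 1220×1.97×(T − 12)
534.83(215 − T) = 2403.4(T − 12)
2938.2 T = 143829  ⇒  T ≈ 48.95 °C

T_f ≈ 49.0 °C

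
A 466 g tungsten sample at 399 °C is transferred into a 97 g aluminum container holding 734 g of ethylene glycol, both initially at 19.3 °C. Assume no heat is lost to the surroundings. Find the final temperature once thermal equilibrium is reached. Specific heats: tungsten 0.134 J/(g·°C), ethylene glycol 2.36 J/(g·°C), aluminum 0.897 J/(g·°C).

T_f ≈ 31.9 °C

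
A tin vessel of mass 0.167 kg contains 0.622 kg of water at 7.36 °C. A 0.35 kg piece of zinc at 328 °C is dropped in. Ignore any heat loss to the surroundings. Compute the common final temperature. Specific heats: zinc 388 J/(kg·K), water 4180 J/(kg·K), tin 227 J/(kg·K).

T_f ≈ 23.1 °C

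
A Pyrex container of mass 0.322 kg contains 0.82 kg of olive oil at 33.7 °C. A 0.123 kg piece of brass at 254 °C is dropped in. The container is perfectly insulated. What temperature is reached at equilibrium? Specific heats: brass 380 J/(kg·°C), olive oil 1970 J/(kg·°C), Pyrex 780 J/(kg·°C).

T_f ≈ 39.1 °C

Energy conservation, ΣQ = 0:
0.123×380×(T − 254) + 0.82×1970×(T − 33.7) + 0.322×780×(T − 33.7) = 0
46.74(T − 254) + 1615.4(T − 33.7) + 251.16(T − 33.7) = 0
(46.74 + 1615.4 + 251.16) T = 46.74×254 + 1615.4×33.7 + 251.16×33.7
T ≈ 39.08 °C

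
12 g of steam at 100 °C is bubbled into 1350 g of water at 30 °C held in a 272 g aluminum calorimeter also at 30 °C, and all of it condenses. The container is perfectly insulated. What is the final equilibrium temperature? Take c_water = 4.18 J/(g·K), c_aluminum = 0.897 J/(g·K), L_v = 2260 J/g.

T_f ≈ 35.2 °C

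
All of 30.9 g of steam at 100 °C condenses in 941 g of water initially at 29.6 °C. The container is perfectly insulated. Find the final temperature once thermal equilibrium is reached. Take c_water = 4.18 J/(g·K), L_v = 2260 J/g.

T_f ≈ 49.0 °C

Setting the total heat transfer to zero:
steam→water at 100 °C releases m L_v = 30.9×2260 = 69834
  condensed water 100 °C→T: 129.16(T − 100)
  original water: 3933.4(T − 29.6)
4062.5 T = 69834 + 12916 + 116428 = 199178
T ≈ 49.03 °C (< 100 °C, so full condensation is consistent).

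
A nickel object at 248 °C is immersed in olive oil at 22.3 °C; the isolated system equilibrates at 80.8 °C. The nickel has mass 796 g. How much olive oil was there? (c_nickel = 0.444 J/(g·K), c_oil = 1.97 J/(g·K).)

m ≈ 513 g

Conservation of energy gives ΣQ = 0:
796·0.444·(80.8 − 248) + m·1.97·(80.8 − 22.3) = 0
115.25 m = 59092
m = 59092/115.25 ≈ 512.8 g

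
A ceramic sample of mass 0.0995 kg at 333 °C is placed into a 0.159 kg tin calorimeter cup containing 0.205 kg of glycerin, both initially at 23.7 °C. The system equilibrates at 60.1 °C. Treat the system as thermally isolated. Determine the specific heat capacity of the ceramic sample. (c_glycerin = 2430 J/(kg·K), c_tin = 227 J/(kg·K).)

Taking heat into each body as positive, Σ m c ΔT = 0:
0.0995·c·(60.1 − 333) + 0.205·2430·(60.1 − 23.7) + 0.159·227·(60.1 − 23.7) = 0
-27.15 c = -19446
c = -19446/-27.15 ≈ 716.2 J/(kg·K)

c ≈ 716 J/(kg·K)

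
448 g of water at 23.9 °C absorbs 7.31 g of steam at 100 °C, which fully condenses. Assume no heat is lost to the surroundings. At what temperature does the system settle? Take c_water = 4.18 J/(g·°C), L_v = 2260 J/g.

Let T be the final temperature. ΣQ_i = 0:
condense steam: −7.31×2260 = −16521; condensed water 100 °C→T: 30.56(T − 100); water warms: 448×4.18×(T − 23.9) = 1872.6(T − 23.9)
1903.2 T = 16521 + 3055.6 + 44756 = 64332
T ≈ 33.80 °C (< 100 °C, so full condensation is consistent).

T_f ≈ 33.8 °C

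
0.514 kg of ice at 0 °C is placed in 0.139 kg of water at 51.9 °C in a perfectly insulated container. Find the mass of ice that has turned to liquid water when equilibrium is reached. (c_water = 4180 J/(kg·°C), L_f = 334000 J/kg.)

Heat available from the water dropping to 0 °C: 0.139·4180·51.9 = 30155 J.
To melt every bit of ice: 0.514·334000 = 171676 J.
That's not enough to melt it all — equilibrium is at 0 °C with ice remaining.
m_melted·334000 = 30155  ⇒  m_melted ≈ 0.09028 kg.

m_melted ≈ 0.0903 kg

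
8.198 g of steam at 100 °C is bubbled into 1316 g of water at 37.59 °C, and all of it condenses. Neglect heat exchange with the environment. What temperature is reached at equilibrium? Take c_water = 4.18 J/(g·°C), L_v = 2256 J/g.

T_f ≈ 41.3 °C

Conservation of energy gives ΣQ = 0:
steam→water at 100 °C releases m L_v = 8.198×2256 = 18495; condensate cools 100→T: 8.198×4.18×(T − 100) = 34.27(T − 100); water warms: 1316×4.18×(T − 37.59) = 5500.9(T − 37.59)
5535.1 T = 18495 + 3426.8 + 206778 = 228700
T ≈ 41.32 °C — below 100 °C, confirming all the steam condensed.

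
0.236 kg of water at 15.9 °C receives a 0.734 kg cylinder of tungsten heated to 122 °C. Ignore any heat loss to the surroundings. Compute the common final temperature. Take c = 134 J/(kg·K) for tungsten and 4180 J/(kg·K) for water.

T_f ≈ 25.5 °C

With ΣQ=0 the equilibrium temperature is the m·c-weighted mean:
T_f = (98.36·122 + 986.48·15.9) / (98.36 + 986.48)
    = 27684 / 1084.8 ≈ 25.52 °C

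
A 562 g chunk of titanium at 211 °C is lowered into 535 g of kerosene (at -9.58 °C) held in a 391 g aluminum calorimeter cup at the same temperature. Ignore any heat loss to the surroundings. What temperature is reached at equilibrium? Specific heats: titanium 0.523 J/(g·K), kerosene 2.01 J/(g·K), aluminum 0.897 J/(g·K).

Conservation of energy gives ΣQ = 0:
562*0.523*(T − 211) + 535*2.01*(T − (-9.58)) + 391*0.897*(T − (-9.58)) = 0
293.93(T − 211) + 1075.3(T − (-9.58)) + 350.73(T − (-9.58)) = 0
1720 T = 48357
T ≈ 28.11 °C

T_f ≈ 28.1 °C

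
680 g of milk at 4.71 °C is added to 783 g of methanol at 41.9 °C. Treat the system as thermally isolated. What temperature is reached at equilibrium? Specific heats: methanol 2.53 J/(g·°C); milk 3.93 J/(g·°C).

Set heat shed by the hot body equal to heat absorbed by the cold body:
783×2.53×(41.9 − T) = 680×3.93×(T − 4.71)
1981(41.9 − T) = 2672.4(T − 4.71)
4653.4 T = 95590  ⇒  T ≈ 20.54 °C

T_f ≈ 20.5 °C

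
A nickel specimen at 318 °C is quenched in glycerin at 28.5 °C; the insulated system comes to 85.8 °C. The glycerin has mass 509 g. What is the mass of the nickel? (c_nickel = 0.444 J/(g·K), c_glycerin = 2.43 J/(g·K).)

m ≈ 687 g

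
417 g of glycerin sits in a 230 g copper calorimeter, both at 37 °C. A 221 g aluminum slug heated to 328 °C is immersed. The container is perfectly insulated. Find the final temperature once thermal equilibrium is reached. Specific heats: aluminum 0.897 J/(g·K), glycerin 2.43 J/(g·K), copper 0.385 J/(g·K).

T_f ≈ 81.4 °C

Energy conservation, ΣQ = 0:
221×0.897×(T − 328) + 417×2.43×(T − 37) + 230×0.385×(T − 37) = 0
(198.24 + 1013.3 + 88.55) T = 198.24×328 + 1013.3×37 + 88.55×37
T ≈ 81.37 °C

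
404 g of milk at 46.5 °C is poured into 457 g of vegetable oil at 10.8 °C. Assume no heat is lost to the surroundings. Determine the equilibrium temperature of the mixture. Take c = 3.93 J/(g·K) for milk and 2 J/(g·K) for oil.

T_f ≈ 33.5 °C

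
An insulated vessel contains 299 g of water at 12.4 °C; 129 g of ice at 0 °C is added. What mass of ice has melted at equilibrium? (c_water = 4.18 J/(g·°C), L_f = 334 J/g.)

m_melted ≈ 46.4 g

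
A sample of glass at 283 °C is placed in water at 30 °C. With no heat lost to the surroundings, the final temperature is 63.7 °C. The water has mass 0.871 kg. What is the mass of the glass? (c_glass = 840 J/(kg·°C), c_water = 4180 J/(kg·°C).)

Let T be the final temperature. ΣQ_i = 0:
m×840×(63.7 − 283) + 0.871×4180×(63.7 − 30) = 0
-184212 m = -122694
m = -122694/-184212 ≈ 0.666 kg

m ≈ 0.666 kg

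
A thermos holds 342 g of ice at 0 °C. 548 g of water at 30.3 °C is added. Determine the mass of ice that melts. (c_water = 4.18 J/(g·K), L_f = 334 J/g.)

Water can give up m c ΔT = 548·4.18·30.3 = 69406 J before reaching 0 °C.
To melt every bit of ice: 342·334 = 114228 J.
That's not enough to melt it all — equilibrium is at 0 °C with ice remaining.
Mass melted = 69406/334 ≈ 207.8 g.

m_melted ≈ 208 g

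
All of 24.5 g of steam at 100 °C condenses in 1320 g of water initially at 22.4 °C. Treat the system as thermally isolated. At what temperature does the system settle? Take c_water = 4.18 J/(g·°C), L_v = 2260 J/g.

Net heat exchanged in the isolated system is zero:
latent heat released on condensation: 24.5×2260 = 55370; condensate cools 100→T: 24.5×4.18×(T − 100) = 102.41(T − 100); water warms: 1320×4.18×(T − 22.4) = 5517.6(T − 22.4)
5620 T = 55370 + 10241 + 123594 = 189205
T ≈ 33.67 °C (< 100 °C, so full condensation is consistent).

T_f ≈ 33.7 °C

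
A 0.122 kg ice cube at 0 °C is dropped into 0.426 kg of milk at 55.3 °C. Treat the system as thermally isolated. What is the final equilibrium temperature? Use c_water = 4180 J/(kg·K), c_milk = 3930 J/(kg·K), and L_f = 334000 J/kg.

T_f ≈ 23.7 °C

Setting the total heat transfer to zero:
melt ice: 0.122·334000 = 40748
  meltwater 0→T: 0.122·4180·T = 509.96 T
  milk cools: 0.426·3930·(T − 55.3) = 1674.2(T − 55.3)
2184.1 T = 92582 − 40748 = 51834
T ≈ 23.73 °C — above 0 °C, consistent with complete melting.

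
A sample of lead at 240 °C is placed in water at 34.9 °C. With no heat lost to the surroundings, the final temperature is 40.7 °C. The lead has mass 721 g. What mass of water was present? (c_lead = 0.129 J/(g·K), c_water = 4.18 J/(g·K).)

Energy conservation, ΣQ = 0:
721·0.129·(40.7 − 240) + m·4.18·(40.7 − 34.9) = 0
24.24 m = 18537
m = 18537/24.24 ≈ 764.6 g

m ≈ 765 g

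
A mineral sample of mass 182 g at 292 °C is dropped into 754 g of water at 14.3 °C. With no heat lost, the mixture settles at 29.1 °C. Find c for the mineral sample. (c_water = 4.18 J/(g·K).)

c ≈ 0.975 J/(g·K)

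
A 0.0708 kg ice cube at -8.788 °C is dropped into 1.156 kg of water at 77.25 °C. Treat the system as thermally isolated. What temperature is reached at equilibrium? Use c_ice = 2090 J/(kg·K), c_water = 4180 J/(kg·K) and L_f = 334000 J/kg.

T_f ≈ 67.9 °C

Conservation of energy gives ΣQ = 0:
warm ice to 0 °C: 0.0708·2090·(0 − (-8.788)) = 1300.4; latent heat to melt: 0.0708·334000 = 23647; meltwater 0→T: 0.0708·4180·T = 295.94 T; water cools: 1.156·4180·(T − 77.25) = 4832.1(T − 77.25)
5128 T = 373278 − 24948 = 348331
T ≈ 67.93 °C (positive, so assuming full melt was valid).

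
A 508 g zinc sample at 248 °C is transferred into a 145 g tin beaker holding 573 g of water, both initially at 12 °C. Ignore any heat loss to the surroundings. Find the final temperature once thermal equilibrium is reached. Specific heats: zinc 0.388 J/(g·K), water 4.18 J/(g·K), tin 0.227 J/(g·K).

T_f ≈ 29.7 °C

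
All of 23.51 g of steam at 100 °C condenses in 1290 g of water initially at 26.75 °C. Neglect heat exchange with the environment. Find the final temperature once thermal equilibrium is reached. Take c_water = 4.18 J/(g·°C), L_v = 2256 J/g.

T_f ≈ 37.7 °C

Energy conservation, ΣQ = 0:
condense steam: −23.51·2256 = −53039; condensate cools 100→T: 23.51·4.18·(T − 100) = 98.27(T − 100); original water: 5392.2(T − 26.75)
5490.5 T = 53039 + 9827.2 + 144241 = 207107
T ≈ 37.72 °C (< 100 °C, so full condensation is consistent).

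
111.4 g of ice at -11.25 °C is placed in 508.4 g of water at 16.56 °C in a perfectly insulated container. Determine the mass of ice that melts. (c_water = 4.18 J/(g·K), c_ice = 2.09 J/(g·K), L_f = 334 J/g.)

Heat available from the water dropping to 0 °C: 508.4·4.18·16.56 = 35192 J.
Of that, 111.4·2.09·11.25 = 2619.3 J goes to bring the ice to 0 °C, leaving 32573 J.
Fully melting the ice requires m_ice L_f = 111.4·334 = 37208 J.
That's not enough to melt it all — equilibrium is at 0 °C with ice remaining.
m_melt = 32573 / L_f = 97.52 g.

m_melted ≈ 97.5 g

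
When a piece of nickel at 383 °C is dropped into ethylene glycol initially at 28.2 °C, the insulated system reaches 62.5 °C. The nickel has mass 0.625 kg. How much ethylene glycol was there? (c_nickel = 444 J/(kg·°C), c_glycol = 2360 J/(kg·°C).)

|Q_nickel| = |Q_glycol|:
0.625·444·(383 − 62.5) = m·2360·(62.5 − 28.2)
80948 m = 88939  ⇒  m ≈ 1.099 kg

m ≈ 1.1 kg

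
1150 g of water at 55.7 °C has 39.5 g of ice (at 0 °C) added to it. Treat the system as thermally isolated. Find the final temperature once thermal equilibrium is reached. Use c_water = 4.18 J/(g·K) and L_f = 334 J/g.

Heat gained plus heat lost sum to zero:
fusion: m_ice L_f = 39.5×334 = 13193; warm the meltwater: 165.11 T; water cools: 1150×4.18×(T − 55.7) = 4807(T − 55.7)
4972.1 T = 267750 − 13193 = 254557
T ≈ 51.20 °C (positive, so assuming full melt was valid).

T_f ≈ 51.2 °C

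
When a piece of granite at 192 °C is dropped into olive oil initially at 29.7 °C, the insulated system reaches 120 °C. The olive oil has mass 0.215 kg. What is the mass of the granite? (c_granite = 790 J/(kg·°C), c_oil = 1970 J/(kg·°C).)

m ≈ 0.672 kg

Net heat exchanged in the isolated system is zero:
m×790×(120 − 192) + 0.215×1970×(120 − 29.7) = 0
-56880 m = -38247
m = -38247/-56880 ≈ 0.6724 kg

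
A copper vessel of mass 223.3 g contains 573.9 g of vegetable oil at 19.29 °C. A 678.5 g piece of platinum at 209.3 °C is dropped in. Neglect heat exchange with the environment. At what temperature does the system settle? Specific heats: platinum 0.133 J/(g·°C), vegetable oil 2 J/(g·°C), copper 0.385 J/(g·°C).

With ΣQ=0 the equilibrium temperature is the m·c-weighted mean:
T_f = (90.24·209.3 + 1147.8·19.29 + 85.97·19.29) / (90.24 + 1147.8 + 85.97)
    = 42687 / 1324 ≈ 32.24 °C

T_f ≈ 32.2 °C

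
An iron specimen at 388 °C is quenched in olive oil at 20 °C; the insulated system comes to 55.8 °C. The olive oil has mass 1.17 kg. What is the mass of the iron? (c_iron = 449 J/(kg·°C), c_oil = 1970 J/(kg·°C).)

m ≈ 0.553 kg

Heat lost by the iron = heat gained by the oil:
m·449·(388 − 55.8) = 1.17·1970·(55.8 − 20)
149158 m = 82515  ⇒  m ≈ 0.5532 kg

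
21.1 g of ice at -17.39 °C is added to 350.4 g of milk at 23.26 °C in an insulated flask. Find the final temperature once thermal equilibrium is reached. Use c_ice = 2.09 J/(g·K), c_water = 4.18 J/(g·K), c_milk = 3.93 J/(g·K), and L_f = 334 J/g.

T_f ≈ 16.5 °C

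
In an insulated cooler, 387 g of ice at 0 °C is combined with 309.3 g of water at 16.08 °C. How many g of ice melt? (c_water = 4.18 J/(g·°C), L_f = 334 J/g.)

m_melted ≈ 62.2 g

Water can give up m c ΔT = 309.3×4.18×16.08 = 20789 J before reaching 0 °C.
Melting all 387 g of ice would need 387×334 = 129258 J.
20789 J < 129258 J, so only part of the ice melts and the system sits at 0 °C.
m_melt = 20789 / L_f = 62.24 g.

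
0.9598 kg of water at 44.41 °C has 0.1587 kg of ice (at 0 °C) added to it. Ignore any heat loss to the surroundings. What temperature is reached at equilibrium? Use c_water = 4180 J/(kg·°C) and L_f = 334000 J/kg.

T_f ≈ 26.8 °C

Setting the total heat transfer to zero:
fusion: m_ice L_f = 0.1587×334000 = 53006; warm the meltwater: 663.37 T; water cools: 0.9598×4180×(T − 44.41) = 4012(T − 44.41)
4675.3 T = 178171 − 53006 = 125166
T ≈ 26.77 °C. Since T > 0 °C, the all-ice-melts assumption holds.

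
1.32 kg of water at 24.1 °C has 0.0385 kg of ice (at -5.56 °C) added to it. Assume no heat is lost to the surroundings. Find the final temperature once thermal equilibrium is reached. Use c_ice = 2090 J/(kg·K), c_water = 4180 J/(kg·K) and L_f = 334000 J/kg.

T_f ≈ 21.1 °C

Energy balance with sensible and latent terms:
warm ice to 0 °C: 0.0385×2090×(0 − (-5.56)) = 447.39
  fusion: m_ice L_f = 0.0385×334000 = 12859
  warm the meltwater: 160.93 T
  water: 5517.6(T − 24.1)
5678.5 T = 132974 − 13306 = 119668
T ≈ 21.07 °C. Since T > 0 °C, the all-ice-melts assumption holds.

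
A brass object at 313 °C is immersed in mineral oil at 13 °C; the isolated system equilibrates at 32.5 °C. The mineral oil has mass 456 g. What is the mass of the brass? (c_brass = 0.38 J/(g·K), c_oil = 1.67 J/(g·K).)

|Q_brass| = |Q_oil|:
m×0.38×(313 − 32.5) = 456×1.67×(32.5 − 13)
106.59 m = 14850  ⇒  m ≈ 139.3 g

m ≈ 139 g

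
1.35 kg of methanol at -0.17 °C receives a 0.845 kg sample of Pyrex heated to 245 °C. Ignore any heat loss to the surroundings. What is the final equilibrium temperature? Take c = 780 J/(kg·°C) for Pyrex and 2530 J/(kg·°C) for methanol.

T_f ≈ 39.5 °C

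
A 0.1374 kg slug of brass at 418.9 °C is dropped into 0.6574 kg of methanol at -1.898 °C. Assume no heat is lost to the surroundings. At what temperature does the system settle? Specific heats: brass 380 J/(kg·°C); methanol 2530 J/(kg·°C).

Net heat exchanged in the isolated system is zero:
0.1374·380·(T − 418.9) + 0.6574·2530·(T − (-1.898)) = 0
(52.21 + 1663.2) T = 52.21·418.9 + 1663.2·(-1.898)
T ≈ 10.91 °C

T_f ≈ 10.9 °C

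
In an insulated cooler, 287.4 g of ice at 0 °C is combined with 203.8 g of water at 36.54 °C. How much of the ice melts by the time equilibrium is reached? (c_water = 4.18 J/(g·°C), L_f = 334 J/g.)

m_melted ≈ 93.2 g

Cooling the water to 0 °C releases 203.8·4.18·36.54 = 31128 J.
Melting all 287.4 g of ice would need 287.4·334 = 95992 J.
Since 31128 < 95992 J, not all the ice melts; equilibrium is at 0 °C.
Mass melted = 31128/334 ≈ 93.2 g.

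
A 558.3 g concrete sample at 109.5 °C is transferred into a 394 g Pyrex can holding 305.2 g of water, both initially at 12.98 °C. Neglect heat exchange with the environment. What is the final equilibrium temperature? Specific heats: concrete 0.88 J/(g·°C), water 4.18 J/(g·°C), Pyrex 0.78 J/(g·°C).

Heat gained plus heat lost sum to zero:
558.3·0.88·(T − 109.5) + 305.2·4.18·(T − 12.98) + 394·0.78·(T − 12.98) = 0
(491.3 + 1275.7 + 307.32) T = 491.3·109.5 + 1275.7·12.98 + 307.32·12.98
T = 74346/2074.4 ≈ 35.84 °C

T_f ≈ 35.8 °C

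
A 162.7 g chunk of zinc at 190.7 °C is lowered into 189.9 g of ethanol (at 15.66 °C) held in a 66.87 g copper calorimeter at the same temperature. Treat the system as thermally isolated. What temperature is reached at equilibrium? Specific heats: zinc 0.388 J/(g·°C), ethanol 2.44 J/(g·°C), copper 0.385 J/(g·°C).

T_f ≈ 35.7 °C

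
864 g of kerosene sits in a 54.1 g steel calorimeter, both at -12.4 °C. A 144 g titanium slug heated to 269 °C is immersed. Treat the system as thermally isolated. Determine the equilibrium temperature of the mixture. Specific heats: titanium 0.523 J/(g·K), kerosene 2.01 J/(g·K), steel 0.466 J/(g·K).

Taking heat into each body as positive, Σ m c ΔT = 0:
144*0.523*(T − 269) + 864*2.01*(T − (-12.4)) + 54.1*0.466*(T − (-12.4)) = 0
75.31(T − 269) + 1736.6(T − (-12.4)) + 25.21(T − (-12.4)) = 0
(75.31 + 1736.6 + 25.21) T = 75.31*269 + 1736.6*(-12.4) + 25.21*(-12.4)
T = -1588 / 1837.2 = -0.864 °C

T_f ≈ -0.9 °C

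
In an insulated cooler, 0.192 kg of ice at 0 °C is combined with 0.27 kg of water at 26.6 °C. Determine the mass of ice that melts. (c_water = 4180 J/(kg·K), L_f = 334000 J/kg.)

Cooling the water to 0 °C releases 0.27×4180×26.6 = 30021 J.
To melt every bit of ice: 0.192×334000 = 64128 J.
That's not enough to melt it all — equilibrium is at 0 °C with ice remaining.
m_melted×334000 = 30021  ⇒  m_melted ≈ 0.08988 kg.

m_melted ≈ 0.0899 kg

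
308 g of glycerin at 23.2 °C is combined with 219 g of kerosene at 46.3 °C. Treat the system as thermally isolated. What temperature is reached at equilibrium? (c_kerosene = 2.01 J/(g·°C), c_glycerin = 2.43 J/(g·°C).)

T_f ≈ 31.8 °C

Energy conservation, ΣQ = 0:
219×2.01×(T − 46.3) + 308×2.43×(T − 23.2) = 0
1188.6 T = 37745
T ≈ 31.75 °C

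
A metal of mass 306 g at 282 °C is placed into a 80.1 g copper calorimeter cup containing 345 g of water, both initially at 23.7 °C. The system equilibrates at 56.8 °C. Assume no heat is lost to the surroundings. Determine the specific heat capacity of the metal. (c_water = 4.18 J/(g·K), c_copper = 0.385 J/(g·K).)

c ≈ 0.707 J/(g·K)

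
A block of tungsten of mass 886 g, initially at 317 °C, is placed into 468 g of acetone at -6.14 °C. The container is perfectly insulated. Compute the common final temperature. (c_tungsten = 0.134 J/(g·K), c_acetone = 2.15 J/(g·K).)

T_f ≈ 28.0 °C

Energy conservation, ΣQ = 0:
886·0.134·(T − 317) + 468·2.15·(T − (-6.14)) = 0
118.72(T − 317) + 1006.2(T − (-6.14)) = 0
(118.72 + 1006.2) T = 118.72·317 + 1006.2·(-6.14)
T = 31457 / 1124.9 = 28 °C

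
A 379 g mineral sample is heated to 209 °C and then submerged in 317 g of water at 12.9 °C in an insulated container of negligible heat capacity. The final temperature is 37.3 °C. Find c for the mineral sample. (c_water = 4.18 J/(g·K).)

c ≈ 0.497 J/(g·K)

Setting the total heat transfer to zero:
379·c·(37.3 − 209) + 317·4.18·(37.3 − 12.9) = 0
-65074 c = -32331
c = -32331/-65074 ≈ 0.4968 J/(g·K)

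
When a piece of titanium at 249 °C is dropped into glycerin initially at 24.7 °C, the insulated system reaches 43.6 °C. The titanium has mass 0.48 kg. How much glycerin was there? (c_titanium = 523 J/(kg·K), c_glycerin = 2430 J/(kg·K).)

m ≈ 1.12 kg

Heat gained plus heat lost sum to zero:
0.48×523×(43.6 − 249) + m×2430×(43.6 − 24.7) = 0
45927 m = 51564
m = 51564/45927 ≈ 1.123 kg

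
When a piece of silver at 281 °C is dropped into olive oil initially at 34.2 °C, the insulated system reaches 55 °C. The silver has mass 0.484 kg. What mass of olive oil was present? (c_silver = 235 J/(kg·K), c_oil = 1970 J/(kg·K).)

m ≈ 0.627 kg

Setting the total heat transfer to zero:
0.484·235·(55 − 281) + m·1970·(55 − 34.2) = 0
40976 m = 25705
m = 25705/40976 ≈ 0.6273 kg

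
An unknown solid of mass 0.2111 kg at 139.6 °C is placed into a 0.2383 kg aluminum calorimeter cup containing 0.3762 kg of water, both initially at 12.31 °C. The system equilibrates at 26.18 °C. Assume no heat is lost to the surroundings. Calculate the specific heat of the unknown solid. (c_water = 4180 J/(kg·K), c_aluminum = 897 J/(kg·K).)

c ≈ 1030 J/(kg·K)

Setting the total heat transfer to zero:
0.2111×c×(26.18 − 139.6) + 0.3762×4180×(26.18 − 12.31) + 0.2383×897×(26.18 − 12.31) = 0
-23.94 c = -24776
c = -24776/-23.94 ≈ 1035 J/(kg·K)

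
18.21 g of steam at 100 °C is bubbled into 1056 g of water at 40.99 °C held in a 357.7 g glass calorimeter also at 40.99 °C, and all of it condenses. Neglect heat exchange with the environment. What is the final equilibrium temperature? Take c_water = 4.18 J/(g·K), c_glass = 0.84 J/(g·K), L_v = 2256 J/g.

T_f ≈ 50.5 °C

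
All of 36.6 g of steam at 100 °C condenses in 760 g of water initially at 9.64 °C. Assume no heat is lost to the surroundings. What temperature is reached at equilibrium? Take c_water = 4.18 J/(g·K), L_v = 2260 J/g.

Energy conservation, ΣQ = 0:
steam→water at 100 °C releases m L_v = 36.6×2260 = 82716
  condensed water 100 °C→T: 152.99(T − 100)
  original water: 3176.8(T − 9.64)
3329.8 T = 82716 + 15299 + 30624 = 128639
T ≈ 38.63 °C — below 100 °C, confirming all the steam condensed.

T_f ≈ 38.6 °C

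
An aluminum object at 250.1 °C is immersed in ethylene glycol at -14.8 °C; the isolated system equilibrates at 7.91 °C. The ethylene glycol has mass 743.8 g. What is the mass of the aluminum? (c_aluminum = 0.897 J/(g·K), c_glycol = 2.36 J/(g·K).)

m ≈ 184 g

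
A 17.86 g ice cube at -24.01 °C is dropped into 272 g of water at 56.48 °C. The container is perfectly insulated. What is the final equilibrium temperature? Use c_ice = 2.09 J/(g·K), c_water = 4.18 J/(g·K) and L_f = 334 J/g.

T_f ≈ 47.3 °C

Taking heat into each body as positive, Σ m c ΔT = 0:
warm ice to 0 °C: 17.86·2.09·(0 − (-24.01)) = 896.23; melt ice: 17.86·334 = 5965.2; meltwater 0→T: 17.86·4.18·T = 74.65 T; water: 1137(T − 56.48)
1211.6 T = 64216 − 6861.5 = 57354
T ≈ 47.34 °C (positive, so assuming full melt was valid).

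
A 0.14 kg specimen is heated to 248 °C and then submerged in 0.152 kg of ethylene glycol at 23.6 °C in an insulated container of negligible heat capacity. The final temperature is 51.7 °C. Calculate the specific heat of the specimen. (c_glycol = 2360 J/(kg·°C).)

c ≈ 367 J/(kg·°C)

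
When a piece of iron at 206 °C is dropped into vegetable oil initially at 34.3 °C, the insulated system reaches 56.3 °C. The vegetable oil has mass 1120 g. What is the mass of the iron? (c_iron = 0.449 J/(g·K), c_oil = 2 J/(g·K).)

|Q_iron| = |Q_oil|:
m·0.449·(206 − 56.3) = 1120·2·(56.3 − 34.3)
67.22 m = 49280  ⇒  m ≈ 733.2 g

m ≈ 733 g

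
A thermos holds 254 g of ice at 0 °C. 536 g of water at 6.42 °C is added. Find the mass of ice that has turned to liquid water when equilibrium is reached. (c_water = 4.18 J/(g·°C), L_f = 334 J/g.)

Heat available from the water dropping to 0 °C: 536·4.18·6.42 = 14384 J.
To melt every bit of ice: 254·334 = 84836 J.
That's not enough to melt it all — equilibrium is at 0 °C with ice remaining.
m_melt = 14384 / L_f = 43.07 g.

m_melted ≈ 43.1 g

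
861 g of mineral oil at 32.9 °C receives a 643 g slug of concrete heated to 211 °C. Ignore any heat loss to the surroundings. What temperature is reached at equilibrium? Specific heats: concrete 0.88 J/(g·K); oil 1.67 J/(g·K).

Heat lost by the concrete equals heat gained by the oil:
643·0.88·(211 − T) = 861·1.67·(T − 32.9)
565.84(211 − T) = 1437.9(T − 32.9)
2003.7 T = 166698  ⇒  T ≈ 83.19 °C

T_f ≈ 83.2 °C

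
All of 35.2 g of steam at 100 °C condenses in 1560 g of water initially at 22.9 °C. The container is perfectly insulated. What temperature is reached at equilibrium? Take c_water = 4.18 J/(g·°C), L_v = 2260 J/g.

T_f ≈ 36.5 °C

Conservation of energy gives ΣQ = 0:
latent heat released on condensation: 35.2·2260 = 79552
  condensate cools 100→T: 35.2·4.18·(T − 100) = 147.14(T − 100)
  water warms: 1560·4.18·(T − 22.9) = 6520.8(T − 22.9)
6667.9 T = 79552 + 14714 + 149326 = 243592
T ≈ 36.53 °C — below 100 °C, confirming all the steam condensed.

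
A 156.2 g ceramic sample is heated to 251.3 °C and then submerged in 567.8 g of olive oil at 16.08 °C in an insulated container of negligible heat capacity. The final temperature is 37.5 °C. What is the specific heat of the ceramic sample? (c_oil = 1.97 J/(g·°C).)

c ≈ 0.717 J/(g·°C)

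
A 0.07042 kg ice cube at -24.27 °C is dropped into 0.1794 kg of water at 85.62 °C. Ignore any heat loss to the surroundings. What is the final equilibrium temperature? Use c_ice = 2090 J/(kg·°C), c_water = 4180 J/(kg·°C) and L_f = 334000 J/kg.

T_f ≈ 35.5 °C

Taking heat into each body as positive, Σ m c ΔT = 0:
ice -24.27→0 °C: 0.07042·2090·24.27 = 3572; melt ice: 0.07042·334000 = 23520; warm the meltwater: 294.36 T; water cools: 0.1794·4180·(T − 85.62) = 749.89(T − 85.62)
1044.2 T = 64206 − 27092 = 37113
T ≈ 35.54 °C (positive, so assuming full melt was valid).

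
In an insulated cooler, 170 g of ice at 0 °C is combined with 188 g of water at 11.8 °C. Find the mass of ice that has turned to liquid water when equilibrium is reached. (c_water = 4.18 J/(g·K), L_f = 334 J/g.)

m_melted ≈ 27.8 g

Heat available from the water dropping to 0 °C: 188·4.18·11.8 = 9272.9 J.
Melting all 170 g of ice would need 170·334 = 56780 J.
9272.9 J < 56780 J, so only part of the ice melts and the system sits at 0 °C.
m_melt = 9272.9 / L_f = 27.76 g.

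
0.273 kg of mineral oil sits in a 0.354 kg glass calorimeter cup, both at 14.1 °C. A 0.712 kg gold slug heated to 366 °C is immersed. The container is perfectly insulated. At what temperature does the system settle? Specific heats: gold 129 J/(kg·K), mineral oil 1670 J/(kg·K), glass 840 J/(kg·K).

Let T be the final temperature. ΣQ_i = 0:
0.712×129×(T − 366) + 0.273×1670×(T − 14.1) + 0.354×840×(T − 14.1) = 0
(91.85 + 455.91 + 297.36) T = 91.85×366 + 455.91×14.1 + 297.36×14.1
T = 44237/845.12 ≈ 52.34 °C

T_f ≈ 52.3 °C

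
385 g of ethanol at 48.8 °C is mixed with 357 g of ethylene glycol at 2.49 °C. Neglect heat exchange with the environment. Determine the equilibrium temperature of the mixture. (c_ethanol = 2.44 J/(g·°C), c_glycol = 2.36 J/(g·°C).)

T_f ≈ 26.9 °C

Taking heat into each body as positive, Σ m c ΔT = 0:
385·2.44·(T − 48.8) + 357·2.36·(T − 2.49) = 0
939.4(T − 48.8) + 842.52(T − 2.49) = 0
(939.4 + 842.52) T = 939.4·48.8 + 842.52·2.49
T = 47941 / 1781.9 = 26.9 °C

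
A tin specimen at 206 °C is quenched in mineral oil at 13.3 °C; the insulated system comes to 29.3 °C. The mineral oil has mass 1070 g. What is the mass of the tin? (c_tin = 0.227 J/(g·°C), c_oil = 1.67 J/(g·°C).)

m ≈ 713 g

|Q_tin| = |Q_oil|:
m×0.227×(206 − 29.3) = 1070×1.67×(29.3 − 13.3)
40.11 m = 28590  ⇒  m ≈ 712.8 g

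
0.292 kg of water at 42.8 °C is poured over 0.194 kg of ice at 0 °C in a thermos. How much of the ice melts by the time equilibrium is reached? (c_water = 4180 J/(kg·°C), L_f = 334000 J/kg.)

Cooling the water to 0 °C releases 0.292·4180·42.8 = 52240 J.
To melt every bit of ice: 0.194·334000 = 64796 J.
52240 J < 64796 J, so only part of the ice melts and the system sits at 0 °C.
m_melted·334000 = 52240  ⇒  m_melted ≈ 0.1564 kg.

m_melted ≈ 0.156 kg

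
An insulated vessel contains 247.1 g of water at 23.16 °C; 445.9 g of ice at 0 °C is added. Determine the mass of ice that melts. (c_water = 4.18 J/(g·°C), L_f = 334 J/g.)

m_melted ≈ 71.6 g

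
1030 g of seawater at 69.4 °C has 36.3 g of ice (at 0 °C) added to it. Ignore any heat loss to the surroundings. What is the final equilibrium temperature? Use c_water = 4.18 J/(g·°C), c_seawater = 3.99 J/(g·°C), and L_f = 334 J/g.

Energy balance with sensible and latent terms:
latent heat to melt: 36.3·334 = 12124; warm the meltwater: 151.73 T; seawater cools: 1030·3.99·(T − 69.4) = 4109.7(T − 69.4)
4261.4 T = 285213 − 12124 = 273089
T ≈ 64.08 °C (positive, so assuming full melt was valid).

T_f ≈ 64.1 °C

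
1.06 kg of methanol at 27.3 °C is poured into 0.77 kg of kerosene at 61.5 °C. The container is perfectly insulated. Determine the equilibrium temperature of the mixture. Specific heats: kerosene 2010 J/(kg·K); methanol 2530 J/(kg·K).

T_f ≈ 39.8 °C

|Q_kerosene| = |Q_methanol|:
0.77×2010×(61.5 − T) = 1.06×2530×(T − 27.3)
1547.7(61.5 − T) = 2681.8(T − 27.3)
4229.5 T = 168397  ⇒  T ≈ 39.81 °C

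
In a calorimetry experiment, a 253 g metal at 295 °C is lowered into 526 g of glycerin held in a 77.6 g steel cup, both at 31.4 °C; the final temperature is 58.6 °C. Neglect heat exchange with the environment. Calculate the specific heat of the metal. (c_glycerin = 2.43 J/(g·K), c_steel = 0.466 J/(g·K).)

c ≈ 0.598 J/(g·K)

Taking heat into each body as positive, Σ m c ΔT = 0:
253×c×(58.6 − 295) + 526×2.43×(58.6 − 31.4) + 77.6×0.466×(58.6 − 31.4) = 0
-59809 c = -35750
c = -35750/-59809 ≈ 0.5977 J/(g·K)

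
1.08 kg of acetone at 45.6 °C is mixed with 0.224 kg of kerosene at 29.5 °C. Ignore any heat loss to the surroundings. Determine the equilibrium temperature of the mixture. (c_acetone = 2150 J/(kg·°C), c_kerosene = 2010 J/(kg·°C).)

T_f is the heat-capacity-weighted average of the initial temperatures:
T_f = (2322×45.6 + 450.24×29.5) / (2322 + 450.24)
    = 119165 / 2772.2 ≈ 42.99 °C

T_f ≈ 43.0 °C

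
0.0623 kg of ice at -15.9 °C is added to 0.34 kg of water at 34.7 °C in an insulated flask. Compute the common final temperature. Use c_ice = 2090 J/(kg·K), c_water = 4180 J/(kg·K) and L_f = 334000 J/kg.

T_f ≈ 15.7 °C

Heat gained plus heat lost sum to zero:
warm ice to 0 °C: 0.0623×2090×(0 − (-15.9)) = 2070.3; melt ice: 0.0623×334000 = 20808; warm the meltwater: 260.41 T; water: 1421.2(T − 34.7)
1681.6 T = 49316 − 22878 = 26437
T ≈ 15.72 °C — above 0 °C, consistent with complete melting.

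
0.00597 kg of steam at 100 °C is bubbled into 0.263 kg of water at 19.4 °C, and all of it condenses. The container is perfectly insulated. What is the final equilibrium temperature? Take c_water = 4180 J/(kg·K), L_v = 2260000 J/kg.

Sum of m c ΔT and latent-heat terms is zero:
steam→water at 100 °C releases m L_v = 0.00597×2260000 = 13492
  condensed water 100 °C→T: 24.95(T − 100)
  water warms: 0.263×4180×(T − 19.4) = 1099.3(T − 19.4)
1124.3 T = 13492 + 2495.5 + 21327 = 37315
T ≈ 33.19 °C — below 100 °C, confirming all the steam condensed.

T_f ≈ 33.2 °C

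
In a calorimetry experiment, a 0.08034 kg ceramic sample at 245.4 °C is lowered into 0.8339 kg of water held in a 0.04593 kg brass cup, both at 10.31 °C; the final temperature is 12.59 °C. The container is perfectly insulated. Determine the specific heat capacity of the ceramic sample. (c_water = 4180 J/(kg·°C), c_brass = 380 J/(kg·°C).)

c ≈ 427 J/(kg·°C)

Let T be the final temperature. ΣQ_i = 0:
0.08034·c·(12.59 − 245.4) + 0.8339·4180·(12.59 − 10.31) + 0.04593·380·(12.59 − 10.31) = 0
-18.7 c = -7987.2
c = -7987.2/-18.7 ≈ 427 J/(kg·°C)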